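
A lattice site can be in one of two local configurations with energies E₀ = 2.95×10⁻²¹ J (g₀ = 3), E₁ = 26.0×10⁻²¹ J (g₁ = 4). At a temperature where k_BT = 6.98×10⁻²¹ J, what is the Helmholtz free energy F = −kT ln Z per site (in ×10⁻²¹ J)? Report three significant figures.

Eᵢ/kT = 0.42264, 3.7249.
Z = Σ gᵢe^(−Eᵢ/kT) = 3·e^(−0.42264) + 4·e^(−3.7249) = 1.9659 + 0.096462 = 2.0624.
F = −kT ln Z = −6.98 × ln(2.0624) = −6.98 × 0.72387 = -5.05 ×10⁻²¹ J.

-5.05 ×10⁻²¹ J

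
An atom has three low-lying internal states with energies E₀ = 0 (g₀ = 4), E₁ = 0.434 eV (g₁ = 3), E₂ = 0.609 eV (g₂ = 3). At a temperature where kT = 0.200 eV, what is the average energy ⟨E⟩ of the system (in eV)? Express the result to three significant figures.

0.0525 eV

Eᵢ/kT = 0, 2.1700, 3.0450.
Z = Σ gᵢe^(−Eᵢ/kT) = 4·e^(−0) + 3·e^(−2.1700) + 3·e^(−3.0450) = 4.0000 + 0.34253 + 0.14279 = 4.4853.
⟨E⟩ = Σ Eᵢ gᵢe^(−Eᵢ/kT) / Z = (0·4.0000 + 0.434·0.34253 + 0.609·0.14279) / 4.4853 = 0.0525 eV.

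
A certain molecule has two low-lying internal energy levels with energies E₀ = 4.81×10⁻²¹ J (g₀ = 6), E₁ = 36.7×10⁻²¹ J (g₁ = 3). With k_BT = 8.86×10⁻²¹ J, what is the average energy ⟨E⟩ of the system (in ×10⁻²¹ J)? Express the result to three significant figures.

Eᵢ/kT = 0.54289, 4.1422.
Z = Σ gᵢe^(−Eᵢ/kT) = 6·e^(−0.54289) + 3·e^(−4.1422) = 3.4864 + 0.047664 = 3.5341.
⟨E⟩ = Σ Eᵢ gᵢe^(−Eᵢ/kT) / Z = (4.81·3.4864 + 36.7·0.047664) / 3.5341 = 5.24 ×10⁻²¹ J.

5.24 ×10⁻²¹ J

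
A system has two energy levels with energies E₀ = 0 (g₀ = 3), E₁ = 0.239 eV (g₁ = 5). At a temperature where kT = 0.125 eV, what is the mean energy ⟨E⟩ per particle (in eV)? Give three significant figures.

0.0472 eV

Eᵢ/kT = 0, 1.9120.
Z = Σ gᵢe^(−Eᵢ/kT) = 3·e^(−0) + 5·e^(−1.9120) = 3.0000 + 0.73892 = 3.7389.
⟨E⟩ = Σ Eᵢ gᵢe^(−Eᵢ/kT) / Z = (0·3.0000 + 0.239·0.73892) / 3.7389 = 0.0472 eV.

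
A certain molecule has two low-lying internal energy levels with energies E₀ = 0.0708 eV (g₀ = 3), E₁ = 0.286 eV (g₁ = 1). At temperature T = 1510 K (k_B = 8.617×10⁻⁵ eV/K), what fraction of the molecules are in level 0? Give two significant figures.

k_BT = 8.617×10⁻⁵ × 1510 K = 0.1301 eV.
Eᵢ/kT = 0.5442, 2.198.
Z = Σ gᵢe^(−Eᵢ/kT) = 3·e^(−0.5442) + 1·e^(−2.198) = 1.741 + 0.1110 = 1.852.
P₀ = g₀ e^(−E₀/kT) / Z = 1.741/1.852 = 0.94.

0.94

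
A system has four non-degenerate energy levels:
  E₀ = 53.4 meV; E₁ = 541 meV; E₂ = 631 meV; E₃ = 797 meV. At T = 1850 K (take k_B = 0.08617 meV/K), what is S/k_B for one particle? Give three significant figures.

0.342

k_BT = 0.08617 × 1850 K = 159.41 meV.
Eᵢ/kT = 0.33499, 3.3938, 3.9583, 4.9997.
Z = Σ e^(−Eᵢ/kT) = e^(−0.33499) + e^(−3.3938) + e^(−3.9583) + e^(−4.9997) = 0.71535 + 0.033581 + 0.019096 + 0.0067400 = 0.77477.
⟨E⟩ = Σ EᵢPᵢ = 95.239 meV.
S/k_B = ln Z + ⟨E⟩/kT = ln(0.77477) + 95.239/159.41 = -0.25519 + 0.59745 = 0.342.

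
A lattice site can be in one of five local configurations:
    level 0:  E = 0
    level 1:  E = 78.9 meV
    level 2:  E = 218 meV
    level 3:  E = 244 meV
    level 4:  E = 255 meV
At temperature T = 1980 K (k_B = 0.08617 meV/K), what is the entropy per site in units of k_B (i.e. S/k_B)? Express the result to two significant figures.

1.4

k_BT = 0.08617 × 1980 K = 170.6 meV.
Eᵢ/kT = 0, 0.4625, 1.278, 1.430, 1.495.
Z = Σ e^(−Eᵢ/kT) = e^(−0) + e^(−0.4625) + e^(−1.278) + e^(−1.430) + e^(−1.495) = 1.000 + 0.6297 + 0.2786 + 0.2393 + 0.2242 = 2.372.
⟨E⟩ = Σ EᵢPᵢ = 95.27 meV.
S/k_B = ln Z + ⟨E⟩/kT = ln(2.372) + 95.27/170.6 = 0.8637 + 0.5584 = 1.4.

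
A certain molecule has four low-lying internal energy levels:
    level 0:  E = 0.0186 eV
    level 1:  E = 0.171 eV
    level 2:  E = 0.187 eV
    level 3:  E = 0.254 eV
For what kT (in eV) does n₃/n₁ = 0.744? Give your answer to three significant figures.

0.281 eV

n₃/n₁ = exp[−(E₃−E₁)/kT] = 0.744.
⇒ (E₃−E₁)/kT = ln(1/0.744) = ln(1.3441) = 0.29572.
kT = 0.083 eV / 0.29572 = 0.281 eV.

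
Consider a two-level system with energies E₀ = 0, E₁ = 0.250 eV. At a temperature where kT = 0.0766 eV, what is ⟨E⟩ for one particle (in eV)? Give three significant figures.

0.00921 eV

Eᵢ/kT = 0, 3.2637.
Z = Σ e^(−Eᵢ/kT) = e^(−0) + e^(−3.2637) = 1.0000 + 0.038247 = 1.0382.
⟨E⟩ = Σ Eᵢ e^(−Eᵢ/kT) / Z = (0·1.0000 + 0.250·0.038247) / 1.0382 = 0.00921 eV.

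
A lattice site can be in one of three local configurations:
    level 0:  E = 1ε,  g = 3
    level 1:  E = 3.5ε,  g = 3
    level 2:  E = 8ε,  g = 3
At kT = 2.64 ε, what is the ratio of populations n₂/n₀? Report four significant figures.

n₂/n₀ = (g₂/g₀) exp[−(E₂−E₀)/kT] = (3/3) × exp(−(7ε)/(2.64ε)) = (3/3) × exp(-2.65152) = 0.07054.

0.07054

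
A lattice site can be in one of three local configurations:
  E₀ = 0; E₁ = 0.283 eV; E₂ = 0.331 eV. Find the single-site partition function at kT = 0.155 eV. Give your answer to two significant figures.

Eᵢ/kT = 0, 1.826, 2.135.
Z = Σ e^(−Eᵢ/kT) = e^(−0) + e^(−1.826) + e^(−2.135) = 1.000 + 0.1611 + 0.1182 = 1.279.

Z = 1.3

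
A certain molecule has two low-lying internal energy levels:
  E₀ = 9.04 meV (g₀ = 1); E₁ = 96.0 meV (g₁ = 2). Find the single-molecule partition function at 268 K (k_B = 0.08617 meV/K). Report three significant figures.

k_BT = 0.08617 × 268 K = 23.094 meV.
Eᵢ/kT = 0.39144, 4.1569.
Z = Σ gᵢe^(−Eᵢ/kT) = 1·e^(−0.39144) + 2·e^(−4.1569) = 0.67608 + 0.031312 = 0.70739.

Z = 0.707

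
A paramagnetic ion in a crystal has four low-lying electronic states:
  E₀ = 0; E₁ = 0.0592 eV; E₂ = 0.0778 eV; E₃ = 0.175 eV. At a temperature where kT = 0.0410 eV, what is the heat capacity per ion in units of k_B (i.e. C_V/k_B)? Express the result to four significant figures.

Eᵢ/kT = 0, 1.44390, 1.89756, 4.26829.
Z = Σ e^(−Eᵢ/kT) = e^(−0) + e^(−1.44390) + e^(−1.89756) + e^(−4.26829) = 1.00000 + 0.236006 + 0.149934 + 0.0140057 = 1.39995.
⟨E⟩ = 0.0200632 eV, ⟨E²⟩ = 0.00154546 eV².
C_V/k_B = (⟨E²⟩ − ⟨E⟩²)/(kT)² = (0.00154546 − 0.000402532)/0.00168100 = 0.6799.

0.6799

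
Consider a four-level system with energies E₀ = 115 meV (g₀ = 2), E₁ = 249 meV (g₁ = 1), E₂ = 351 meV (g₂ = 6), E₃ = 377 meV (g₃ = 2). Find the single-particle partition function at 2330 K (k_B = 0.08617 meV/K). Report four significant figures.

Z = 2.768

k_BT = 0.08617 × 2330 K = 200.776 meV.
Eᵢ/kT = 0.572778, 1.24019, 1.74822, 1.87771.
Z = Σ gᵢe^(−Eᵢ/kT) = 2·e^(−0.572778) + 1·e^(−1.24019) + 6·e^(−1.74822) + 2·e^(−1.87771) = 1.12791 + 0.289329 + 1.04450 + 0.305880 = 2.76762.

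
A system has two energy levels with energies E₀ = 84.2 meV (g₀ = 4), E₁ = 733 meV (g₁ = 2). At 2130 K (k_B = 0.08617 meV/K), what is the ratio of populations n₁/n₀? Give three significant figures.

k_BT = 0.08617 × 2130 K = 183.54 meV.
n₁/n₀ = (g₁/g₀) exp[−(E₁−E₀)/kT] = (2/4) × exp(−(648.8 meV)/(183.54 meV)) = (2/4) × exp(-3.5349) = 0.0146.

0.0146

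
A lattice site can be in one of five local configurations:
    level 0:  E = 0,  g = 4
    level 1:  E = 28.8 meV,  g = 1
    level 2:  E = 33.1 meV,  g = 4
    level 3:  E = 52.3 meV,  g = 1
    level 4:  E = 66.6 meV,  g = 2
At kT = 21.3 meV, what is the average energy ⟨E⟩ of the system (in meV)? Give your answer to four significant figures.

8.672 meV

Eᵢ/kT = 0, 1.35211, 1.55399, 2.45540, 3.12676.
Z = Σ gᵢe^(−Eᵢ/kT) = 4·e^(−0) + 1·e^(−1.35211) + 4·e^(−1.55399) + 1·e^(−2.45540) + 2·e^(−3.12676) = 4.00000 + 0.258694 + 0.845611 + 0.0858289 + 0.0877193 = 5.27785.
⟨E⟩ = Σ Eᵢ gᵢe^(−Eᵢ/kT) / Z = (0·4.00000 + 28.8·0.258694 + 33.1·0.845611 + 52.3·0.0858289 + 66.6·0.0877193) / 5.27785 = 8.672 meV.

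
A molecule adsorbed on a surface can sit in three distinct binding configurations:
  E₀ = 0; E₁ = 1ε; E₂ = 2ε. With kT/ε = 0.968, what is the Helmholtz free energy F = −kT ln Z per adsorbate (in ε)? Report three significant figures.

Eᵢ/kT = 0, 1.0331, 2.0661.
Z = Σ e^(−Eᵢ/kT) = e^(−0) + e^(−1.0331) + e^(−2.0661) = 1.0000 + 0.35590 + 0.12668 = 1.4826.
F = −kT ln Z = −0.968 × ln(1.4826) = −0.968 × 0.39380 = -0.381 ε.

-0.381 ε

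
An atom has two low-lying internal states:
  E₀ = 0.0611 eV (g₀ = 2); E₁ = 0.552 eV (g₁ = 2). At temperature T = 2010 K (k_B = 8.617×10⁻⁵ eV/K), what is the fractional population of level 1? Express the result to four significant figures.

k_BT = 8.617×10⁻⁵ × 2010 K = 0.173202 eV.
Eᵢ/kT = 0.352767, 3.18703.
Z = Σ gᵢe^(−Eᵢ/kT) = 2·e^(−0.352767) + 2·e^(−3.18703) = 1.40548 + 0.0825887 = 1.48807.
P₁ = g₁ e^(−E₁/kT) / Z = 0.0825887/1.48807 = 0.05550.

0.05550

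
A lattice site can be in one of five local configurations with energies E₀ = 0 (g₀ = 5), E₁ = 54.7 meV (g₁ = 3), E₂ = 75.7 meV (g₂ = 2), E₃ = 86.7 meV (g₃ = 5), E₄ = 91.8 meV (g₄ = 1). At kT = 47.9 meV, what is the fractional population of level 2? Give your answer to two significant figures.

Eᵢ/kT = 0, 1.142, 1.580, 1.810, 1.916.
Z = Σ gᵢe^(−Eᵢ/kT) = 5·e^(−0) + 3·e^(−1.142) + 2·e^(−1.580) + 5·e^(−1.810) + 1·e^(−1.916) = 5.000 + 0.9575 + 0.4120 + 0.8183 + 0.1472 = 7.335.
P₂ = g₂ e^(−E₂/kT) / Z = 0.4120/7.335 = 0.056.

0.056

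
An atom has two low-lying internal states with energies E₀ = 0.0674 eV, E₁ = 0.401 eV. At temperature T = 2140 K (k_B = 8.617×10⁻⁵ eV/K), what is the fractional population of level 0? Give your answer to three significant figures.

0.859

k_BT = 8.617×10⁻⁵ × 2140 K = 0.18440 eV.
Eᵢ/kT = 0.36551, 2.1746.
Z = Σ e^(−Eᵢ/kT) = e^(−0.36551) + e^(−2.1746) = 0.69384 + 0.11365 = 0.80749.
P₀ = e^(−E₀/kT) / Z = 0.69384/0.80749 = 0.859.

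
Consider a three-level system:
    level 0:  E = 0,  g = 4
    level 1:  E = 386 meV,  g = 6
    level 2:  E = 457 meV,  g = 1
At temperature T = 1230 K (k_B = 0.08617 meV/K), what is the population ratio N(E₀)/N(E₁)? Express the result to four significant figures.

k_BT = 0.08617 × 1230 K = 105.989 meV.
n₀/n₁ = (g₀/g₁) exp[−(E₀−E₁)/kT] = (4/6) × exp(−(-386 meV)/(105.989 meV)) = (4/6) × exp(3.64189) = 25.44.

25.44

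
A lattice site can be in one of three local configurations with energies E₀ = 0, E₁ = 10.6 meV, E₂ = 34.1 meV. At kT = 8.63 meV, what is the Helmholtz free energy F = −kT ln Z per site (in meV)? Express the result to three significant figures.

Eᵢ/kT = 0, 1.2283, 3.9513.
Z = Σ e^(−Eᵢ/kT) = e^(−0) + e^(−1.2283) + e^(−3.9513) = 1.0000 + 0.29279 + 0.019230 = 1.3120.
F = −kT ln Z = −8.63 × ln(1.3120) = −8.63 × 0.27155 = -2.34 meV.

-2.34 meV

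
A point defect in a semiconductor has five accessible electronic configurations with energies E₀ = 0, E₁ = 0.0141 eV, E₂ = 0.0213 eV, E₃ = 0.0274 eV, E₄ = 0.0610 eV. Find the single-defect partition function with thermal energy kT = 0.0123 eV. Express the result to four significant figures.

Eᵢ/kT = 0, 1.14634, 1.73171, 2.22764, 4.95935.
Z = Σ e^(−Eᵢ/kT) = e^(−0) + e^(−1.14634) + e^(−1.73171) + e^(−2.22764) + e^(−4.95935) = 1.00000 + 0.317798 + 0.176982 + 0.107782 + 0.00701749 = 1.60958.

Z = 1.610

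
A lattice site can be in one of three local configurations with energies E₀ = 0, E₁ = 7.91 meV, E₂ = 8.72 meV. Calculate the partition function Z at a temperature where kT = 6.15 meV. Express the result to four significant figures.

Eᵢ/kT = 0, 1.28618, 1.41789.
Z = Σ e^(−Eᵢ/kT) = e^(−0) + e^(−1.28618) + e^(−1.41789) = 1.00000 + 0.276324 + 0.242225 = 1.51855.

Z = 1.519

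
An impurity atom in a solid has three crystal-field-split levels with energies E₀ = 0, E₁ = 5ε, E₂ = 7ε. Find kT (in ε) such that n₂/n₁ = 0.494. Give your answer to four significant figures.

n₂/n₁ = exp[−(E₂−E₁)/kT] = 0.494.
⇒ (E₂−E₁)/kT = ln(1/0.494) = ln(2.02429) = 0.705219.
kT = 2ε / 0.705219 = 2.836 ε.

2.836 ε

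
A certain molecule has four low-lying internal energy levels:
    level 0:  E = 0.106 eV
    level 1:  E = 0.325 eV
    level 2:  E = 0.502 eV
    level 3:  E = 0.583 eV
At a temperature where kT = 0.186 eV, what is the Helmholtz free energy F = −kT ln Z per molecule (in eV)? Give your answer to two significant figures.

Eᵢ/kT = 0.5699, 1.747, 2.699, 3.134.
Z = Σ e^(−Eᵢ/kT) = e^(−0.5699) + e^(−1.747) + e^(−2.699) + e^(−3.134) = 0.5656 + 0.1743 + 0.06727 + 0.04354 = 0.8507.
F = −kT ln Z = −0.186 × ln(0.8507) = −0.186 × -0.1617 = 0.030 eV.

0.030 eV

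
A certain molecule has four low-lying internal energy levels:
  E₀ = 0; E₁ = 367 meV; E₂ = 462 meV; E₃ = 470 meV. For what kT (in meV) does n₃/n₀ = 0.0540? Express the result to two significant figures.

n₃/n₀ = exp[−(E₃−E₀)/kT] = 0.0540.
⇒ (E₃−E₀)/kT = ln(1/0.0540) = ln(18.52) = 2.919.
kT = 470 meV / 2.919 = 160 meV.

160 meV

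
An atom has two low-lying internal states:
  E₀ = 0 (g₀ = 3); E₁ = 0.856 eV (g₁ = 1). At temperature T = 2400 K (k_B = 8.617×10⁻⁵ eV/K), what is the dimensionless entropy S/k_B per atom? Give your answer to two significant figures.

1.1

k_BT = 8.617×10⁻⁵ × 2400 K = 0.2068 eV.
Eᵢ/kT = 0, 4.139.
Z = Σ gᵢe^(−Eᵢ/kT) = 3·e^(−0) + 1·e^(−4.139) = 3.000 + 0.01594 = 3.016.
⟨E⟩ = Σ EᵢPᵢ = 0.004524 eV.
S/k_B = ln Z + ⟨E⟩/kT = ln(3.016) + 0.004524/0.2068 = 1.104 + 0.02188 = 1.1.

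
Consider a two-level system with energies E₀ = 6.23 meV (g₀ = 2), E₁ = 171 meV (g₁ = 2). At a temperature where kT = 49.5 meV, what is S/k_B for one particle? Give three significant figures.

Eᵢ/kT = 0.12586, 3.4545.
Z = Σ gᵢe^(−Eᵢ/kT) = 2·e^(−0.12586) + 2·e^(−3.4545) = 1.7635 + 0.063206 = 1.8267.
⟨E⟩ = Σ EᵢPᵢ = 11.931 meV.
S/k_B = ln Z + ⟨E⟩/kT = ln(1.8267) + 11.931/49.5 = 0.60251 + 0.24103 = 0.844.

0.844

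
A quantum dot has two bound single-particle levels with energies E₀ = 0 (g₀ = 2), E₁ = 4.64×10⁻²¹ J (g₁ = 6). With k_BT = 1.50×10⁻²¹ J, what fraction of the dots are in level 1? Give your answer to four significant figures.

0.1198

Eᵢ/kT = 0, 3.09333.
Z = Σ gᵢe^(−Eᵢ/kT) = 2·e^(−0) + 6·e^(−3.09333) = 2.00000 + 0.272104 = 2.27210.
P₁ = g₁ e^(−E₁/kT) / Z = 0.272104/2.27210 = 0.1198.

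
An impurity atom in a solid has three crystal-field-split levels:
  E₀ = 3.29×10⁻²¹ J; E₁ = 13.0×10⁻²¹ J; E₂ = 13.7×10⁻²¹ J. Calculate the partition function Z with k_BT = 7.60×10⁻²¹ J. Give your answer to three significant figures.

Z = 0.994

Eᵢ/kT = 0.43289, 1.7105, 1.8026.
Z = Σ e^(−Eᵢ/kT) = e^(−0.43289) + e^(−1.7105) + e^(−1.8026) = 0.64863 + 0.18078 + 0.16487 = 0.99428.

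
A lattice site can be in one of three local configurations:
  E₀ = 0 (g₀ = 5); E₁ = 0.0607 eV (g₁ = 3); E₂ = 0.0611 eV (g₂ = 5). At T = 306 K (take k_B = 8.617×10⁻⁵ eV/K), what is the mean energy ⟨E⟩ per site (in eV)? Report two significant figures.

k_BT = 8.617×10⁻⁵ × 306 K = 0.02637 eV.
Eᵢ/kT = 0, 2.302, 2.317.
Z = Σ gᵢe^(−Eᵢ/kT) = 5·e^(−0) + 3·e^(−2.302) + 5·e^(−2.317) = 5.000 + 0.3002 + 0.4928 = 5.793.
⟨E⟩ = Σ Eᵢ gᵢe^(−Eᵢ/kT) / Z = (0·5.000 + 0.0607·0.3002 + 0.0611·0.4928) / 5.793 = 0.0083 eV.

0.0083 eV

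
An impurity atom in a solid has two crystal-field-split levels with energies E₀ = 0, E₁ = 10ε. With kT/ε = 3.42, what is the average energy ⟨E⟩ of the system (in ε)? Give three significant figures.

0.510 ε

Eᵢ/kT = 0, 2.9240.
Z = Σ e^(−Eᵢ/kT) = e^(−0) + e^(−2.9240) = 1.0000 + 0.053718 = 1.0537.
⟨E⟩ = Σ Eᵢ e^(−Eᵢ/kT) / Z = (0·1.0000 + 10·0.053718) / 1.0537 = 0.510 ε.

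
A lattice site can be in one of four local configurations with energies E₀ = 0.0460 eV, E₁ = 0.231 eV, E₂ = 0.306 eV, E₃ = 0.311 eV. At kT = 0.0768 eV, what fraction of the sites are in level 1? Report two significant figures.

0.078

Eᵢ/kT = 0.5990, 3.008, 3.984, 4.049.
Z = Σ e^(−Eᵢ/kT) = e^(−0.5990) + e^(−3.008) + e^(−3.984) + e^(−4.049) = 0.5494 + 0.04939 + 0.01861 + 0.01744 = 0.6348.
P₁ = e^(−E₁/kT) / Z = 0.04939/0.6348 = 0.078.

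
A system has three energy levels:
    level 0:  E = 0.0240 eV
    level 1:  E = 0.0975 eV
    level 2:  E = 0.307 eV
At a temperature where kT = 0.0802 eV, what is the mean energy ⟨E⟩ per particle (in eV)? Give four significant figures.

Eᵢ/kT = 0.299252, 1.21571, 3.82793.
Z = Σ e^(−Eᵢ/kT) = e^(−0.299252) + e^(−1.21571) + e^(−3.82793) = 0.741373 + 0.296499 + 0.0217546 = 1.05963.
⟨E⟩ = Σ Eᵢ e^(−Eᵢ/kT) / Z = (0.0240·0.741373 + 0.0975·0.296499 + 0.307·0.0217546) / 1.05963 = 0.05038 eV.

0.05038 eV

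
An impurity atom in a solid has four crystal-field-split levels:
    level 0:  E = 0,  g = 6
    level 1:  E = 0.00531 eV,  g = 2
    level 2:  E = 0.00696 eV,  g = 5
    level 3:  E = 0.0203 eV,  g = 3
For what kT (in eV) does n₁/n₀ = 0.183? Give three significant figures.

0.00886 eV

n₁/n₀ = (g₁/g₀) exp[−(E₁−E₀)/kT] = 0.183.
⇒ (E₁−E₀)/kT = ln((2/6)/0.183) = ln(1.8215) = 0.59966.
kT = 0.00531 eV / 0.59966 = 0.00886 eV.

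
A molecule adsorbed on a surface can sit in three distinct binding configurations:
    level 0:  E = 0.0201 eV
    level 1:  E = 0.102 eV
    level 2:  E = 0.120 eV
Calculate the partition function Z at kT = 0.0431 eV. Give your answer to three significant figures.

Eᵢ/kT = 0.46636, 2.3666, 2.7842.
Z = Σ e^(−Eᵢ/kT) = e^(−0.46636) + e^(−2.3666) + e^(−2.7842) = 0.62728 + 0.093799 + 0.061778 = 0.78286.

Z = 0.783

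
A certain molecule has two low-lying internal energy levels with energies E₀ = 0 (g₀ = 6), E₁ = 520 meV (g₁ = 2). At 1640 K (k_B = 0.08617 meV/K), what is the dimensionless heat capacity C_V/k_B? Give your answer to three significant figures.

0.112

k_BT = 0.08617 × 1640 K = 141.32 meV.
Eᵢ/kT = 0, 3.6796.
Z = Σ gᵢe^(−Eᵢ/kT) = 6·e^(−0) + 2·e^(−3.6796) = 6.0000 + 0.050466 = 6.0505.
⟨E⟩ = 4.3372 meV, ⟨E²⟩ = 2255.4 meV².
C_V/k_B = (⟨E²⟩ − ⟨E⟩²)/(kT)² = (2255.4 − 18.811)/19971 = 0.112.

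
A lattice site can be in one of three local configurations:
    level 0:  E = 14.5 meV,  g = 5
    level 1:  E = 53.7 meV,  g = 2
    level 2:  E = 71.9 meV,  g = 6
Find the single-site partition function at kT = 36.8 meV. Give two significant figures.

Eᵢ/kT = 0.3940, 1.459, 1.954.
Z = Σ gᵢe^(−Eᵢ/kT) = 5·e^(−0.3940) + 2·e^(−1.459) + 6·e^(−1.954) = 3.372 + 0.4649 + 0.8502 = 4.687.

Z = 4.7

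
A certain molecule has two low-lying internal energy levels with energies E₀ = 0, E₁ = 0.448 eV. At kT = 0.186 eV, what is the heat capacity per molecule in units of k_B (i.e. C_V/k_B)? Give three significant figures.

0.439

Eᵢ/kT = 0, 2.4086.
Z = Σ e^(−Eᵢ/kT) = e^(−0) + e^(−2.4086) = 1.0000 + 0.089941 = 1.0899.
⟨E⟩ = 0.036970 eV, ⟨E²⟩ = 0.016563 eV².
C_V/k_B = (⟨E²⟩ − ⟨E⟩²)/(kT)² = (0.016563 − 0.0013668)/0.034596 = 0.439.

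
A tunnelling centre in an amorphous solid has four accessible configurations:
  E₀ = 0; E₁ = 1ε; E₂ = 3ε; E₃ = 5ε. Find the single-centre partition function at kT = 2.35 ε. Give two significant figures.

Z = 2.1

Eᵢ/kT = 0, 0.4255, 1.277, 2.128.
Z = Σ e^(−Eᵢ/kT) = e^(−0) + e^(−0.4255) + e^(−1.277) + e^(−2.128) = 1.000 + 0.6534 + 0.2789 + 0.1191 = 2.051.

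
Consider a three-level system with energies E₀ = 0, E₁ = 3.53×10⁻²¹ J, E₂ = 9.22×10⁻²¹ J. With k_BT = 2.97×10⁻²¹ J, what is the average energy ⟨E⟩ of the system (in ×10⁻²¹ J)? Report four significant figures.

1.103 ×10⁻²¹ J

Eᵢ/kT = 0, 1.18855, 3.10438.
Z = Σ e^(−Eᵢ/kT) = e^(−0) + e^(−1.18855) + e^(−3.10438) = 1.00000 + 0.304663 + 0.0448523 = 1.34952.
⟨E⟩ = Σ Eᵢ e^(−Eᵢ/kT) / Z = (0·1.00000 + 3.53·0.304663 + 9.22·0.0448523) / 1.34952 = 1.103 ×10⁻²¹ J.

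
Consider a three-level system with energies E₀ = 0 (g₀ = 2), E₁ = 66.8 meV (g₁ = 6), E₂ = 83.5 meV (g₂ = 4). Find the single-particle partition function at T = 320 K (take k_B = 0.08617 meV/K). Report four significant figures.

Z = 2.726

k_BT = 0.08617 × 320 K = 27.5744 meV.
Eᵢ/kT = 0, 2.42254, 3.02817.
Z = Σ gᵢe^(−Eᵢ/kT) = 2·e^(−0) + 6·e^(−2.42254) + 4·e^(−3.02817) = 2.00000 + 0.532176 + 0.193617 = 2.72579.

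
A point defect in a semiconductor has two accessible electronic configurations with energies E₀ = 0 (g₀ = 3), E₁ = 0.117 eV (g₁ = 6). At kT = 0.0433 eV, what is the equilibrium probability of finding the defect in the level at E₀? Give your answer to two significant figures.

0.88

Eᵢ/kT = 0, 2.702.
Z = Σ gᵢe^(−Eᵢ/kT) = 3·e^(−0) + 6·e^(−2.702) = 3.000 + 0.4024 = 3.402.
P₀ = g₀ e^(−E₀/kT) / Z = 3.000/3.402 = 0.88.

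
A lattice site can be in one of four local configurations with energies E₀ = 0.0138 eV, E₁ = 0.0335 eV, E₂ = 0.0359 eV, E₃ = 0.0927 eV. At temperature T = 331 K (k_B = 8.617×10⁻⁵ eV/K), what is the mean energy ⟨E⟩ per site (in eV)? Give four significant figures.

0.02616 eV

k_BT = 8.617×10⁻⁵ × 331 K = 0.0285223 eV.
Eᵢ/kT = 0.483832, 1.17452, 1.25866, 3.25009.
Z = Σ e^(−Eᵢ/kT) = e^(−0.483832) + e^(−1.17452) + e^(−1.25866) + e^(−3.25009) = 0.616417 + 0.308967 + 0.284034 + 0.0387707 = 1.24819.
⟨E⟩ = Σ Eᵢ e^(−Eᵢ/kT) / Z = (0.0138·0.616417 + 0.0335·0.308967 + 0.0359·0.284034 + 0.0927·0.0387707) / 1.24819 = 0.02616 eV.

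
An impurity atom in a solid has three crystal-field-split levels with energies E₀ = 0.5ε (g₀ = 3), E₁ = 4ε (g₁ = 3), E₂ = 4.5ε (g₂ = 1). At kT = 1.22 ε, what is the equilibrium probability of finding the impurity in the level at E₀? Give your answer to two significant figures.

0.94

Eᵢ/kT = 0.4098, 3.279, 3.689.
Z = Σ gᵢe^(−Eᵢ/kT) = 3·e^(−0.4098) + 3·e^(−3.279) + 1·e^(−3.689) = 1.991 + 0.1130 + 0.02500 = 2.129.
P₀ = g₀ e^(−E₀/kT) / Z = 1.991/2.129 = 0.94.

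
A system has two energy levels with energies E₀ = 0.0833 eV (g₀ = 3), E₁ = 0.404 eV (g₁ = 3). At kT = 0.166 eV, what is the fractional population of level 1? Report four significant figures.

0.1265

Eᵢ/kT = 0.501807, 2.43373.
Z = Σ gᵢe^(−Eᵢ/kT) = 3·e^(−0.501807) + 3·e^(−2.43373) = 1.81631 + 0.263127 = 2.07944.
P₁ = g₁ e^(−E₁/kT) / Z = 0.263127/2.07944 = 0.1265.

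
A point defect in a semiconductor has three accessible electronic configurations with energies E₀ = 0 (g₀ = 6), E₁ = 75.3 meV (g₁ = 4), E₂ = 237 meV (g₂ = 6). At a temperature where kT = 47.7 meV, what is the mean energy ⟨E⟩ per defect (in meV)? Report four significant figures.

Eᵢ/kT = 0, 1.57862, 4.96855.
Z = Σ gᵢe^(−Eᵢ/kT) = 6·e^(−0) + 4·e^(−1.57862) + 6·e^(−4.96855) = 6.00000 + 0.825038 + 0.0417193 = 6.86676.
⟨E⟩ = Σ Eᵢ gᵢe^(−Eᵢ/kT) / Z = (0·6.00000 + 75.3·0.825038 + 237·0.0417193) / 6.86676 = 10.49 meV.

10.49 meV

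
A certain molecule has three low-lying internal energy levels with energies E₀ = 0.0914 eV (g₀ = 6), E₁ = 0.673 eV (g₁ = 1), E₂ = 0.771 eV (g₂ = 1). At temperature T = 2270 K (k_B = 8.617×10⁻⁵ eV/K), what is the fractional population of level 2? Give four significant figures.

k_BT = 8.617×10⁻⁵ × 2270 K = 0.195606 eV.
Eᵢ/kT = 0.467266, 3.44059, 3.94160.
Z = Σ gᵢe^(−Eᵢ/kT) = 6·e^(−0.467266) + 1·e^(−3.44059) + 1·e^(−3.94160) = 3.76028 + 0.0320458 + 0.0194171 = 3.81174.
P₂ = g₂ e^(−E₂/kT) / Z = 0.0194171/3.81174 = 0.005094.

0.005094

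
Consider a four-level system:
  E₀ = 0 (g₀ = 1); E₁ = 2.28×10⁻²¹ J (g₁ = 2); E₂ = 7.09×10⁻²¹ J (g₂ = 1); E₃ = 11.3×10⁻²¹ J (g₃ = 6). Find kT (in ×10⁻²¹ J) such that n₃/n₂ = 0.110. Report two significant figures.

1.1 ×10⁻²¹ J

n₃/n₂ = (g₃/g₂) exp[−(E₃−E₂)/kT] = 0.110.
⇒ (E₃−E₂)/kT = ln((6/1)/0.110) = ln(54.55) = 3.999.
kT = 4.21 ×10⁻²¹ J / 3.999 = 1.1 ×10⁻²¹ J.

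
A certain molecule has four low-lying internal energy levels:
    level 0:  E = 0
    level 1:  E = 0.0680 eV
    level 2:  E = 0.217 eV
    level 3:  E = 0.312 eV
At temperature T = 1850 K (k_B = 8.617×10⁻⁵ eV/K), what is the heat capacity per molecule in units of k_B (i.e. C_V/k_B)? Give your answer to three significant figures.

0.359

k_BT = 8.617×10⁻⁵ × 1850 K = 0.15941 eV.
Eᵢ/kT = 0, 0.42657, 1.3613, 1.9572.
Z = Σ e^(−Eᵢ/kT) = e^(−0) + e^(−0.42657) + e^(−1.3613) + e^(−1.9572) = 1.0000 + 0.65274 + 0.25633 + 0.14125 = 2.0503.
⟨E⟩ = 0.070273 eV, ⟨E²⟩ = 0.014065 eV².
C_V/k_B = (⟨E²⟩ − ⟨E⟩²)/(kT)² = (0.014065 − 0.0049383)/0.025412 = 0.359.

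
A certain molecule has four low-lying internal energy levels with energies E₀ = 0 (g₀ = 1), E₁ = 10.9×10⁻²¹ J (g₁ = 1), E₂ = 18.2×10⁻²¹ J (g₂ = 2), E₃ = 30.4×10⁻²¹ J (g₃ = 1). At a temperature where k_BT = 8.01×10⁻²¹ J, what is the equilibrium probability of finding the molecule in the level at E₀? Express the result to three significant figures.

Eᵢ/kT = 0, 1.3608, 2.2722, 3.7953.
Z = Σ gᵢe^(−Eᵢ/kT) = 1·e^(−0) + 1·e^(−1.3608) + 2·e^(−2.2722) + 1·e^(−3.7953) = 1.0000 + 0.25646 + 0.20617 + 0.022476 = 1.4851.
P₀ = g₀ e^(−E₀/kT) / Z = 1.0000/1.4851 = 0.673.

0.673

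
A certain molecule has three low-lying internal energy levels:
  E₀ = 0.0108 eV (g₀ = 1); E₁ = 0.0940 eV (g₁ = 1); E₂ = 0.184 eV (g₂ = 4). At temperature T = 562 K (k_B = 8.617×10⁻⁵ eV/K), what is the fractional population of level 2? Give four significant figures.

0.08665

k_BT = 8.617×10⁻⁵ × 562 K = 0.0484275 eV.
Eᵢ/kT = 0.223014, 1.94105, 3.79949.
Z = Σ gᵢe^(−Eᵢ/kT) = 1·e^(−0.223014) + 1·e^(−1.94105) + 4·e^(−3.79949) = 0.800104 + 0.143553 + 0.0895287 = 1.03319.
P₂ = g₂ e^(−E₂/kT) / Z = 0.0895287/1.03319 = 0.08665.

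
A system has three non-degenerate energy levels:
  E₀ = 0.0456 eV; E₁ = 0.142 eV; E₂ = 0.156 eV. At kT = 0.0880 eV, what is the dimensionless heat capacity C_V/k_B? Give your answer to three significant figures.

Eᵢ/kT = 0.51818, 1.6136, 1.7727.
Z = Σ e^(−Eᵢ/kT) = e^(−0.51818) + e^(−1.6136) + e^(−1.7727) = 0.59560 + 0.19917 + 0.16987 = 0.96464.
⟨E⟩ = 0.084945 eV, ⟨E²⟩ = 0.0097326 eV².
C_V/k_B = (⟨E²⟩ − ⟨E⟩²)/(kT)² = (0.0097326 − 0.0072157)/0.0077440 = 0.325.

0.325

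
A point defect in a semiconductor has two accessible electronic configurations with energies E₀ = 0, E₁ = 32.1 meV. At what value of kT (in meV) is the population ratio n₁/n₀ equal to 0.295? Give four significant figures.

n₁/n₀ = exp[−(E₁−E₀)/kT] = 0.295.
⇒ (E₁−E₀)/kT = ln(1/0.295) = ln(3.38983) = 1.22078.
kT = 32.1 meV / 1.22078 = 26.29 meV.

26.29 meV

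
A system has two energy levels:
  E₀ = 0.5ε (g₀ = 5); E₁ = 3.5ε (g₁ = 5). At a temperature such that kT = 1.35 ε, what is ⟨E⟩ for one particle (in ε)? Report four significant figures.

0.7933 ε

Eᵢ/kT = 0.370370, 2.59259.
Z = Σ gᵢe^(−Eᵢ/kT) = 5·e^(−0.370370) + 5·e^(−2.59259) = 3.45239 + 0.374130 = 3.82652.
⟨E⟩ = Σ Eᵢ gᵢe^(−Eᵢ/kT) / Z = (0.5·3.45239 + 3.5·0.374130) / 3.82652 = 0.7933 ε.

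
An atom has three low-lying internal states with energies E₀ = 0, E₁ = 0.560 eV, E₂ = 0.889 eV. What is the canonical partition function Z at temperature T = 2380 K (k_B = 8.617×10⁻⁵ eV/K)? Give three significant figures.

k_BT = 8.617×10⁻⁵ × 2380 K = 0.20508 eV.
Eᵢ/kT = 0, 2.7306, 4.3349.
Z = Σ e^(−Eᵢ/kT) = e^(−0) + e^(−2.7306) + e^(−4.3349) = 1.0000 + 0.065180 + 0.013103 = 1.0783.

Z = 1.08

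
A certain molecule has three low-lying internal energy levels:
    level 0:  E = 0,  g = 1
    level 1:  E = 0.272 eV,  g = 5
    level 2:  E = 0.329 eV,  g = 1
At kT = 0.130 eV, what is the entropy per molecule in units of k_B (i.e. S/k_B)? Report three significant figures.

Eᵢ/kT = 0, 2.0923, 2.5308.
Z = Σ gᵢe^(−Eᵢ/kT) = 1·e^(−0) + 5·e^(−2.0923) + 1·e^(−2.5308) = 1.0000 + 0.61701 + 0.079595 = 1.6966.
⟨E⟩ = Σ EᵢPᵢ = 0.11435 eV.
S/k_B = ln Z + ⟨E⟩/kT = ln(1.6966) + 0.11435/0.130 = 0.52863 + 0.87962 = 1.41.

1.41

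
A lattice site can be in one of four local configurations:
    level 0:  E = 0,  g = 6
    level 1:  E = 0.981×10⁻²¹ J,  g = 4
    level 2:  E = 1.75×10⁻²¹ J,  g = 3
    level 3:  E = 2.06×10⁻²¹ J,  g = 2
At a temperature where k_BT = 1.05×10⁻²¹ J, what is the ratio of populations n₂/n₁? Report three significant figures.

n₂/n₁ = (g₂/g₁) exp[−(E₂−E₁)/kT] = (3/4) × exp(−(0.769 ×10⁻²¹ J)/(1.05 ×10⁻²¹ J)) = (3/4) × exp(-0.73238) = 0.361.

0.361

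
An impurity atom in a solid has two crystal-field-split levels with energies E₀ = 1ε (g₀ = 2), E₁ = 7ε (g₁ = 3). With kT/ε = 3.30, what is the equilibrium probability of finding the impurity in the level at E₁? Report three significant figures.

0.196

Eᵢ/kT = 0.30303, 2.1212.
Z = Σ gᵢe^(−Eᵢ/kT) = 2·e^(−0.30303) + 3·e^(−2.1212) = 1.4772 + 0.35966 = 1.8369.
P₁ = g₁ e^(−E₁/kT) / Z = 0.35966/1.8369 = 0.196.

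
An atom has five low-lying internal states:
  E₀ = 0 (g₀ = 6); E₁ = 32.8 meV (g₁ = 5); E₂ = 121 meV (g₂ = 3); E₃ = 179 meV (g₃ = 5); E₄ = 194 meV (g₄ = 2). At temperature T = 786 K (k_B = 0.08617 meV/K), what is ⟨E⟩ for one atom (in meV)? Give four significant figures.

24.64 meV

k_BT = 0.08617 × 786 K = 67.7296 meV.
Eᵢ/kT = 0, 0.484279, 1.78652, 2.64286, 2.86433.
Z = Σ gᵢe^(−Eᵢ/kT) = 6·e^(−0) + 5·e^(−0.484279) + 3·e^(−1.78652) + 5·e^(−2.64286) + 2·e^(−2.86433) = 6.00000 + 3.08071 + 0.502627 + 0.355787 + 0.114043 = 10.0532.
⟨E⟩ = Σ Eᵢ gᵢe^(−Eᵢ/kT) / Z = (0·6.00000 + 32.8·3.08071 + 121·0.502627 + 179·0.355787 + 194·0.114043) / 10.0532 = 24.64 meV.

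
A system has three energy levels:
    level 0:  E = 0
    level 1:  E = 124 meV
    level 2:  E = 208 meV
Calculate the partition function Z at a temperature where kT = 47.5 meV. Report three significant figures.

Z = 1.09

Eᵢ/kT = 0, 2.6105, 4.3789.
Z = Σ e^(−Eᵢ/kT) = e^(−0) + e^(−2.6105) + e^(−4.3789) = 1.0000 + 0.073498 + 0.012539 = 1.0860.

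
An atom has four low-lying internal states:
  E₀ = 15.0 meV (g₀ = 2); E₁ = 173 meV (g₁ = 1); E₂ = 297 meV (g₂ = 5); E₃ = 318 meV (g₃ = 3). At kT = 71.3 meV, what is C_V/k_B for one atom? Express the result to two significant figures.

Eᵢ/kT = 0.2104, 2.426, 4.165, 4.460.
Z = Σ gᵢe^(−Eᵢ/kT) = 2·e^(−0.2104) + 1·e^(−2.426) + 5·e^(−4.165) + 3·e^(−4.460) = 1.621 + 0.08839 + 0.07765 + 0.03469 = 1.822.
⟨E⟩ = 40.45 meV, ⟨E²⟩ = 7337 meV².
C_V/k_B = (⟨E²⟩ − ⟨E⟩²)/(kT)² = (7337 − 1636)/5084 = 1.1.

1.1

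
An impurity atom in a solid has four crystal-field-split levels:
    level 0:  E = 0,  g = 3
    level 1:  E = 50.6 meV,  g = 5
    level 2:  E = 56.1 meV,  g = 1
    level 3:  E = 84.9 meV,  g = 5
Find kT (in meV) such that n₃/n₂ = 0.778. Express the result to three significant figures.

15.5 meV

n₃/n₂ = (g₃/g₂) exp[−(E₃−E₂)/kT] = 0.778.
⇒ (E₃−E₂)/kT = ln((5/1)/0.778) = ln(6.4267) = 1.8605.
kT = 28.8 meV / 1.8605 = 15.5 meV.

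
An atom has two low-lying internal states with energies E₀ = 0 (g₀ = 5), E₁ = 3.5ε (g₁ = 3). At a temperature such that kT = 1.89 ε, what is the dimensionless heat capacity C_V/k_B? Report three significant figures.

0.270

Eᵢ/kT = 0, 1.8519.
Z = Σ gᵢe^(−Eᵢ/kT) = 5·e^(−0) + 3·e^(−1.8519) = 5.0000 + 0.47082 = 5.4708.
⟨E⟩ = 0.30121 ε, ⟨E²⟩ = 1.0542 ε².
C_V/k_B = (⟨E²⟩ − ⟨E⟩²)/(kT)² = (1.0542 − 0.090727)/3.5721 = 0.270.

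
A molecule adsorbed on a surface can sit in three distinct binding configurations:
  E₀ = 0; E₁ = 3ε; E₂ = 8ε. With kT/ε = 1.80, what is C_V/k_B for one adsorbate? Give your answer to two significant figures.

Eᵢ/kT = 0, 1.667, 4.444.
Z = Σ e^(−Eᵢ/kT) = e^(−0) + e^(−1.667) + e^(−4.444) = 1.000 + 0.1888 + 0.01175 = 1.201.
⟨E⟩ = 0.5499 ε, ⟨E²⟩ = 2.041 ε².
C_V/k_B = (⟨E²⟩ − ⟨E⟩²)/(kT)² = (2.041 − 0.3024)/3.240 = 0.54.

0.54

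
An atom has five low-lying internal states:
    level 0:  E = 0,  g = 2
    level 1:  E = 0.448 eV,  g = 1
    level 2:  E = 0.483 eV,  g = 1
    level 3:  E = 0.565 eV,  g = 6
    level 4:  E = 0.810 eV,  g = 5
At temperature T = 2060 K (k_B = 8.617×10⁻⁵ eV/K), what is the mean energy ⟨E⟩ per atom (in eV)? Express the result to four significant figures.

k_BT = 8.617×10⁻⁵ × 2060 K = 0.177510 eV.
Eᵢ/kT = 0, 2.52380, 2.72097, 3.18292, 4.56312.
Z = Σ gᵢe^(−Eᵢ/kT) = 2·e^(−0) + 1·e^(−2.52380) + 1·e^(−2.72097) + 6·e^(−3.18292) + 5·e^(−4.56312) = 2.00000 + 0.0801544 + 0.0658109 + 0.248786 + 0.0521473 = 2.44690.
⟨E⟩ = Σ Eᵢ gᵢe^(−Eᵢ/kT) / Z = (0·2.00000 + 0.448·0.0801544 + 0.483·0.0658109 + 0.565·0.248786 + 0.810·0.0521473) / 2.44690 = 0.1024 eV.

0.1024 eV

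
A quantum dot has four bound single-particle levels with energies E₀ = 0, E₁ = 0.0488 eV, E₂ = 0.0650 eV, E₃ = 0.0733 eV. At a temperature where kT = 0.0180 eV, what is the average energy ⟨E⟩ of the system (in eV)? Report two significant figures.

Eᵢ/kT = 0, 2.711, 3.611, 4.072.
Z = Σ e^(−Eᵢ/kT) = e^(−0) + e^(−2.711) + e^(−3.611) + e^(−4.072) = 1.000 + 0.06647 + 0.02702 + 0.01704 = 1.111.
⟨E⟩ = Σ Eᵢ e^(−Eᵢ/kT) / Z = (0·1.000 + 0.0488·0.06647 + 0.0650·0.02702 + 0.0733·0.01704) / 1.111 = 0.0056 eV.

0.0056 eV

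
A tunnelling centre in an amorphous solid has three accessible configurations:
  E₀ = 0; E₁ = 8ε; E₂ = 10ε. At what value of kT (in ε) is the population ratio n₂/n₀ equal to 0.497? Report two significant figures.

n₂/n₀ = exp[−(E₂−E₀)/kT] = 0.497.
⇒ (E₂−E₀)/kT = ln(1/0.497) = ln(2.012) = 0.6991.
kT = 10ε / 0.6991 = 14 ε.

14 ε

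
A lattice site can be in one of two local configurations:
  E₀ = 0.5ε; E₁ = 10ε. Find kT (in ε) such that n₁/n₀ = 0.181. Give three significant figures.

5.56 ε

n₁/n₀ = exp[−(E₁−E₀)/kT] = 0.181.
⇒ (E₁−E₀)/kT = ln(1/0.181) = ln(5.5249) = 1.7093.
kT = 9.5ε / 1.7093 = 5.56 ε.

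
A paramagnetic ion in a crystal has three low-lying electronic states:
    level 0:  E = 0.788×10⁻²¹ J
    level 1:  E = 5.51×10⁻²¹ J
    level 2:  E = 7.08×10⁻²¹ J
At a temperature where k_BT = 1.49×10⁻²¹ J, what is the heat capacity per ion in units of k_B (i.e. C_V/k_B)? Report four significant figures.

Eᵢ/kT = 0.528859, 3.69799, 4.75168.
Z = Σ e^(−Eᵢ/kT) = e^(−0.528859) + e^(−3.69799) + e^(−4.75168) = 0.589277 + 0.0247733 + 0.00863717 = 0.622687.
⟨E⟩ = 1.06314, ⟨E²⟩ = 2.49078.
C_V/k_B = (⟨E²⟩ − ⟨E⟩²)/(kT)² = (2.49078 − 1.13027)/2.22010 = 0.6128.

0.6128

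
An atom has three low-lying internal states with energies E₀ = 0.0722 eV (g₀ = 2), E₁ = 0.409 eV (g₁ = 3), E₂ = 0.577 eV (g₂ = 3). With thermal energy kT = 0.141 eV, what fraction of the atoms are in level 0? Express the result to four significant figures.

Eᵢ/kT = 0.512057, 2.90071, 4.09220.
Z = Σ gᵢe^(−Eᵢ/kT) = 2·e^(−0.512057) + 3·e^(−2.90071) + 3·e^(−4.09220) = 1.19852 + 0.164953 + 0.0501073 = 1.41358.
P₀ = g₀ e^(−E₀/kT) / Z = 1.19852/1.41358 = 0.8479.

0.8479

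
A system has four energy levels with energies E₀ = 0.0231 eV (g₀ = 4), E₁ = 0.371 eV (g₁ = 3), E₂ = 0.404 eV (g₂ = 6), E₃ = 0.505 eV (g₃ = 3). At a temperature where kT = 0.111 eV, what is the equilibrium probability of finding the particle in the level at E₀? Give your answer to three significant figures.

Eᵢ/kT = 0.20811, 3.3423, 3.6396, 4.5495.
Z = Σ gᵢe^(−Eᵢ/kT) = 4·e^(−0.20811) + 3·e^(−3.3423) + 6·e^(−3.6396) + 3·e^(−4.5495) = 3.2485 + 0.10607 + 0.15758 + 0.031717 = 3.5439.
P₀ = g₀ e^(−E₀/kT) / Z = 3.2485/3.5439 = 0.917.

0.917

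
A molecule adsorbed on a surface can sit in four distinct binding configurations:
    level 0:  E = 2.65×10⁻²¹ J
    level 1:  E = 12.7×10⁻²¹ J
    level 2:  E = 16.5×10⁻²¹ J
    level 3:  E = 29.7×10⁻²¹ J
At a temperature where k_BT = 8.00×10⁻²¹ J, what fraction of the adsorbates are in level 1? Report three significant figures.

Eᵢ/kT = 0.33125, 1.5875, 2.0625, 3.7125.
Z = Σ e^(−Eᵢ/kT) = e^(−0.33125) + e^(−1.5875) + e^(−2.0625) + e^(−3.7125) = 0.71803 + 0.20444 + 0.12714 + 0.024416 = 1.0740.
P₁ = e^(−E₁/kT) / Z = 0.20444/1.0740 = 0.190.

0.190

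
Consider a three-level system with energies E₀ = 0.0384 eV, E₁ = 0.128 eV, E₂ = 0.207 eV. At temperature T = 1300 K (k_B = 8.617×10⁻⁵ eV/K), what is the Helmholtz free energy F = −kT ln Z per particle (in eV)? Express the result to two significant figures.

-0.019 eV

k_BT = 8.617×10⁻⁵ × 1300 K = 0.1120 eV.
Eᵢ/kT = 0.3429, 1.143, 1.848.
Z = Σ e^(−Eᵢ/kT) = e^(−0.3429) + e^(−1.143) + e^(−1.848) = 0.7097 + 0.3189 + 0.1576 = 1.186.
F = −kT ln Z = −0.1120 × ln(1.186) = −0.1120 × 0.1706 = -0.019 eV.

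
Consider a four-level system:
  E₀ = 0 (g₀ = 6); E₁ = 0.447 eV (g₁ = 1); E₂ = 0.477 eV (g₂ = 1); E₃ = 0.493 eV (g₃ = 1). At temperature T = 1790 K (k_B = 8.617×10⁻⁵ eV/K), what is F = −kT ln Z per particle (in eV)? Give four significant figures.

-0.2800 eV

k_BT = 8.617×10⁻⁵ × 1790 K = 0.154244 eV.
Eᵢ/kT = 0, 2.89801, 3.09250, 3.19623.
Z = Σ gᵢe^(−Eᵢ/kT) = 6·e^(−0) + 1·e^(−2.89801) + 1·e^(−3.09250) + 1·e^(−3.19623) = 6.00000 + 0.0551328 + 0.0453883 + 0.0409162 = 6.14144.
F = −kT ln Z = −0.154244 × ln(6.14144) = −0.154244 × 1.81506 = -0.2800 eV.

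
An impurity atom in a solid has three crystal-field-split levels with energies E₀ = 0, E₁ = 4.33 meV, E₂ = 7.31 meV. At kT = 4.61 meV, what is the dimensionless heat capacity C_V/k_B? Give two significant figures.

Eᵢ/kT = 0, 0.9393, 1.586.
Z = Σ e^(−Eᵢ/kT) = e^(−0) + e^(−0.9393) + e^(−1.586) = 1.000 + 0.3909 + 0.2047 = 1.596.
⟨E⟩ = 1.998 meV, ⟨E²⟩ = 11.45 meV².
C_V/k_B = (⟨E²⟩ − ⟨E⟩²)/(kT)² = (11.45 − 3.992)/21.25 = 0.35.

0.35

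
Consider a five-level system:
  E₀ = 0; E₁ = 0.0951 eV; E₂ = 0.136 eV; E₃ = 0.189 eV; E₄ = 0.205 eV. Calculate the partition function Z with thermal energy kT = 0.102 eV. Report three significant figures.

Eᵢ/kT = 0, 0.93235, 1.3333, 1.8529, 2.0098.
Z = Σ e^(−Eᵢ/kT) = e^(−0) + e^(−0.93235) + e^(−1.3333) + e^(−1.8529) + e^(−2.0098) = 1.0000 + 0.39363 + 0.26361 + 0.15678 + 0.13402 = 1.9480.

Z = 1.95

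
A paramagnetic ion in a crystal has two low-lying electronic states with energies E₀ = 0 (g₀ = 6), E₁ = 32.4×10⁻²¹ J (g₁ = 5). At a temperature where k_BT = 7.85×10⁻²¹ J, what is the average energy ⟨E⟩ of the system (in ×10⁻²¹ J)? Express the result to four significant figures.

Eᵢ/kT = 0, 4.12739.
Z = Σ gᵢe^(−Eᵢ/kT) = 6·e^(−0) + 5·e^(−4.12739) = 6.00000 + 0.0806245 = 6.08062.
⟨E⟩ = Σ Eᵢ gᵢe^(−Eᵢ/kT) / Z = (0·6.00000 + 32.4·0.0806245) / 6.08062 = 0.4296 ×10⁻²¹ J.

0.4296 ×10⁻²¹ J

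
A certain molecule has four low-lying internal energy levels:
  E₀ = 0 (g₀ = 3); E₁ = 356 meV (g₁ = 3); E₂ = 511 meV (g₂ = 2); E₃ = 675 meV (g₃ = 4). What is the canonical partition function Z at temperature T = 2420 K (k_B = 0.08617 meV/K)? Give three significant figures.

Z = 3.87

k_BT = 0.08617 × 2420 K = 208.53 meV.
Eᵢ/kT = 0, 1.7072, 2.4505, 3.2369.
Z = Σ gᵢe^(−Eᵢ/kT) = 3·e^(−0) + 3·e^(−1.7072) + 2·e^(−2.4505) + 4·e^(−3.2369) = 3.0000 + 0.54412 + 0.17250 + 0.15714 = 3.8738.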